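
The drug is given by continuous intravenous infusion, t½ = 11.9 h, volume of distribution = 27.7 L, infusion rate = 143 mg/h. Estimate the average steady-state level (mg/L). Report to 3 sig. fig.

k = ln2 / t½ = 0.693147 / 11.9 = 0.05825 h⁻¹
CL = k × Vd = 0.05825 × 27.7 = 1.614 L/h
At steady state Css = R₀ / CL = 143 / 1.614 = 88.60 mg/L

88.6 mg/L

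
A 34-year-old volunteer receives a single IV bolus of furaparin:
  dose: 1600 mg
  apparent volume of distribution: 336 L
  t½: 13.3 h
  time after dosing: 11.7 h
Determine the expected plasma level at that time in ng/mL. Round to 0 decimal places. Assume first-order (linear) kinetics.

C₀ = Dose / Vd = 1600 / 336 = 4.762 mg/L
k = ln2 / t½ = 0.693147 / 13.3 = 0.05212 h⁻¹
C = C₀ · e^(−k·t) = 4.762 × e^(−0.05212 × 11.7)
  = 4.762 × 0.5435 = 2.588 mg/L
Convert: 2.588 mg/L × 1000 = 2588 ng/mL

2588 ng/mL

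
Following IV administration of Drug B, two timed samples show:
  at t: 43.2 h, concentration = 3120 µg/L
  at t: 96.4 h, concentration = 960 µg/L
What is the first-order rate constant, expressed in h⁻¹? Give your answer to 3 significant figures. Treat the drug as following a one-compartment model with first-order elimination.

0.0222 h⁻¹

k = ln(C₁/C₂) / (t₂ − t₁) = ln(3120/960) / (96.4 − 43.2)
  = 1.179 / 53.20 = 0.02216 h⁻¹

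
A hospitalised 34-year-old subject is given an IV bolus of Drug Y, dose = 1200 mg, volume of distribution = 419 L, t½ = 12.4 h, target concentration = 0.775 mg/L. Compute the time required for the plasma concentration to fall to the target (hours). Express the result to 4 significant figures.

C₀ = Dose / Vd = 1200 / 419 = 2.864 mg/L
k = ln2 / t½ = 0.693147 / 12.4 = 0.05590 h⁻¹
t = ln(C₀ / C) / k = ln(2.864 / 0.775) / 0.05590
  = ln(3.695) / 0.05590 = 1.307 / 0.05590 = 23.38 h

23.38 h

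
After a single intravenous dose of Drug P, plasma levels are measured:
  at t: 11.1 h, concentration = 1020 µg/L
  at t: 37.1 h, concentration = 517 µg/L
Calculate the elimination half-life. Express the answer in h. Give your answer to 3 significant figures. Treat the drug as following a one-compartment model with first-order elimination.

26.5 h

k = ln(C₁/C₂) / (t₂ − t₁) = ln(1020/517) / (37.1 − 11.1)
  = 0.6795 / 26.00 = 0.02613 h⁻¹
t½ = ln2 / k = 0.693147 / 0.02613 = 26.53 h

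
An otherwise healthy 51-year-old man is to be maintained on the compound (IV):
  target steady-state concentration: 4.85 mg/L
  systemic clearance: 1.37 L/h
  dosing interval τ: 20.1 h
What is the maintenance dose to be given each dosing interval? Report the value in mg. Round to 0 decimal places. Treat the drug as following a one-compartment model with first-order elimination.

At steady state, Dose/τ = Css × CL.
Dose = Css × CL × τ = 4.85 × 1.370 × 20.1 = 133.6 mg

134 mg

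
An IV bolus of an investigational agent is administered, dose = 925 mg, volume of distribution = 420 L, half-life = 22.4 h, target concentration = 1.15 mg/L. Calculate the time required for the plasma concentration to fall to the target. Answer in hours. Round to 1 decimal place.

C₀ = Dose / Vd = 925.0 / 420 = 2.202 mg/L
k = ln2 / t½ = 0.693147 / 22.4 = 0.03094 h⁻¹
t = ln(C₀ / C) / k = ln(2.202 / 1.15) / 0.03094
  = ln(1.915) / 0.03094 = 0.6497 / 0.03094 = 21.00 h

21.0 h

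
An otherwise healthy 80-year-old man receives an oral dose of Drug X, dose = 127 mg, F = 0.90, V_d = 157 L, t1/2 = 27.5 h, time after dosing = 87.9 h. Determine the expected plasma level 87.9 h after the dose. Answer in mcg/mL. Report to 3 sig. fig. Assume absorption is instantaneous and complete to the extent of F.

0.0794 mcg/mL

Amount reaching circulation = F × Dose = 0.90 × 127.0 = 114.3 mg
C₀ = F·Dose / Vd = 114.3 / 157 = 0.7280 mg/L
k = ln2 / t½ = 0.693147 / 27.5 = 0.02521 h⁻¹
C = C₀ · e^(−k·t) = 0.7280 × e^(−0.02521 × 87.9)
  = 0.7280 × 0.1090 = 0.07935 mg/L
(0.07935 mg/L = 0.07935 mcg/mL)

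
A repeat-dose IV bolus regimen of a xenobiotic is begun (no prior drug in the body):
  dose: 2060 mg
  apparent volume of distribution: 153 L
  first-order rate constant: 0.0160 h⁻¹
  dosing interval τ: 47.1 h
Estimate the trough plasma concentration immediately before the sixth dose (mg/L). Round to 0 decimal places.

12 mg/L

C₀ per dose = Dose / Vd = 2060 / 153 = 13.46 mg/L
Fraction remaining after one interval: r = e^(−kτ) = e^(−0.01600 × 47.1) = 0.4707
Before dose 6, 5 doses have been given (aged 1τ, 2τ, 3τ, 4τ, 5τ).
C_trough = C₀ × (r + r² + … + r^5) = C₀ × r(1−r^5)/(1−r)
        = 13.46 × 0.4707 × (1 − 0.02311) / (1 − 0.4707) = 11.69 mg/L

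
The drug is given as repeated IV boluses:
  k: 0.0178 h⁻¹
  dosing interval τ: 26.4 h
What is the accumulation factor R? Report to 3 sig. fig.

e^(−kτ) = e^(−0.01780 × 26.4) = 0.6251
Accumulation ratio R = 1 / (1 − e^(−kτ)) = 1 / (1 − 0.6251) = 2.667

2.67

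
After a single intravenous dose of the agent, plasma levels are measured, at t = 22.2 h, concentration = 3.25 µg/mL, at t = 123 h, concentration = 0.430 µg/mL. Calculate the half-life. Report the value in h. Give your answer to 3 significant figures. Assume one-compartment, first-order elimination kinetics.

k = ln(C₁/C₂) / (t₂ − t₁) = ln(3.25/0.430) / (123 − 22.2)
  = 2.023 / 100.8 = 0.02007 h⁻¹
t½ = ln2 / k = 0.693147 / 0.02007 = 34.54 h

34.5 h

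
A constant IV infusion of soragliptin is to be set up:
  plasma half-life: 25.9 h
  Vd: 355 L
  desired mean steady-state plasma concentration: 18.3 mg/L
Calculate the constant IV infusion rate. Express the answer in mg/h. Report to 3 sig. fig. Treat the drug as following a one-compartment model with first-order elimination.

k = ln2 / t½ = 0.693147 / 25.9 = 0.02676 h⁻¹
CL = k × Vd = 0.02676 × 355 = 9.500 L/h
At steady state, infusion rate R₀ = Css × CL = 18.3 × 9.500 = 173.9 mg/h

174 mg/h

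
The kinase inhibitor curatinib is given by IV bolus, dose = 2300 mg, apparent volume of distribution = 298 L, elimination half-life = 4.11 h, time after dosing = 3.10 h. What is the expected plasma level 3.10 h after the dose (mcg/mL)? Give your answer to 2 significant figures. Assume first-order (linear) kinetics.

4.6 mcg/mL

C₀ = Dose / Vd = 2300 / 298 = 7.718 mg/L
k = ln2 / t½ = 0.693147 / 4.11 = 0.1686 h⁻¹
C = C₀ · e^(−k·t) = 7.718 × e^(−0.1686 × 3.10)
  = 7.718 × 0.5929 = 4.576 mg/L
(4.576 mg/L = 4.576 mcg/mL)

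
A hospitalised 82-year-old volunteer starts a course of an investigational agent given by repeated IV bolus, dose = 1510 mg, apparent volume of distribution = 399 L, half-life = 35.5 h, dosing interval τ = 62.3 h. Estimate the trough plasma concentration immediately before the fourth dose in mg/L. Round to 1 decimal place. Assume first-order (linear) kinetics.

1.6 mg/L

C₀ per dose = Dose / Vd = 1510 / 399 = 3.784 mg/L
k = ln2 / t½ = 0.693147 / 35.5 = 0.01953 h⁻¹
Fraction remaining after one interval: r = e^(−kτ) = e^(−0.01953 × 62.3) = 0.2962
Before dose 4, 3 doses have been given (aged 1τ, 2τ, 3τ).
C_trough = C₀ × (r + r² + … + r^3) = C₀ × r(1−r^3)/(1−r)
        = 3.784 × 0.2962 × (1 − 0.02599) / (1 − 0.2962) = 1.551 mg/L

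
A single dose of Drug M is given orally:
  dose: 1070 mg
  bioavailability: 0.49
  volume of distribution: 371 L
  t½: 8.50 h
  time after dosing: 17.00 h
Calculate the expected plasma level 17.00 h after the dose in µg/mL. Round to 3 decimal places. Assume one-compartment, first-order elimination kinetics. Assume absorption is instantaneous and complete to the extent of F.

0.353 µg/mL

Amount reaching circulation = F × Dose = 0.49 × 1070 = 524.3 mg
C₀ = F·Dose / Vd = 524.3 / 371 = 1.413 mg/L
k = ln2 / t½ = 0.693147 / 8.50 = 0.08155 h⁻¹
t / t½ = 17.00 / 8.50 = 2 half-lives
C = C₀ × (1/2)^2 = 1.413 × 0.2500 = 0.3533 mg/L
(0.3533 mg/L = 0.3533 µg/mL)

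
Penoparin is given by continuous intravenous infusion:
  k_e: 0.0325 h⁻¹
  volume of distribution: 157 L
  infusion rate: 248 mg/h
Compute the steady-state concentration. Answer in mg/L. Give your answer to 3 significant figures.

48.6 mg/L

CL = k × Vd = 0.03250 × 157 = 5.103 L/h
At steady state Css = R₀ / CL = 248 / 5.103 = 48.60 mg/L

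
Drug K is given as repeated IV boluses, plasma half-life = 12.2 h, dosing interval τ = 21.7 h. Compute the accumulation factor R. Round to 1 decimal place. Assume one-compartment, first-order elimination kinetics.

1.4

k = ln2 / t½ = 0.693147 / 12.2 = 0.05682 h⁻¹
e^(−kτ) = e^(−0.05682 × 21.7) = 0.2914
Accumulation ratio R = 1 / (1 − e^(−kτ)) = 1 / (1 − 0.2914) = 1.411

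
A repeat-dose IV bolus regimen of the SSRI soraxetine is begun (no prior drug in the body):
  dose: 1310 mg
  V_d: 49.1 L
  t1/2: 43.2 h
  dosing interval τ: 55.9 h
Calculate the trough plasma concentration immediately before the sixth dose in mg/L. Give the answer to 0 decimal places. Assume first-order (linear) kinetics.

C₀ per dose = Dose / Vd = 1310 / 49.1 = 26.68 mg/L
k = ln2 / t½ = 0.693147 / 43.2 = 0.01605 h⁻¹
Fraction remaining after one interval: r = e^(−kτ) = e^(−0.01605 × 55.9) = 0.4077
Before dose 6, 5 doses have been given (aged 1τ, 2τ, 3τ, 4τ, 5τ).
C_trough = C₀ × (r + r² + … + r^5) = C₀ × r(1−r^5)/(1−r)
        = 26.68 × 0.4077 × (1 − 0.01126) / (1 − 0.4077) = 18.16 mg/L

18 mg/L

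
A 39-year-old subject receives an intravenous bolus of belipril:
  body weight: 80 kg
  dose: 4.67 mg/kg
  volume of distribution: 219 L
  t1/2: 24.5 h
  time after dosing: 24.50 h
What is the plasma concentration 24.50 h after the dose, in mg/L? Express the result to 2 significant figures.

0.85 mg/L

Total dose = 4.67 × 80 = 373.6 mg
C₀ = Dose / Vd = 373.6 / 219 = 1.706 mg/L
k = ln2 / t½ = 0.693147 / 24.5 = 0.02829 h⁻¹
t / t½ = 24.50 / 24.5 = 1 half-lives
C = C₀ × (1/2)^1 = 1.706 × 0.5000 = 0.8530 mg/L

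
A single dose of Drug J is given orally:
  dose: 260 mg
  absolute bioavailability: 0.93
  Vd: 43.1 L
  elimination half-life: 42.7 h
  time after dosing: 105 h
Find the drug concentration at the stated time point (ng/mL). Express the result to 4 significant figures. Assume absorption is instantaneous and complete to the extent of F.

1020 ng/mL

Amount reaching circulation = F × Dose = 0.93 × 260.0 = 241.8 mg
C₀ = F·Dose / Vd = 241.8 / 43.1 = 5.610 mg/L
k = ln2 / t½ = 0.693147 / 42.7 = 0.01623 h⁻¹
C = C₀ · e^(−k·t) = 5.610 × e^(−0.01623 × 105)
  = 5.610 × 0.1819 = 1.020 mg/L
Convert: 1.020 mg/L × 1000 = 1020 ng/mL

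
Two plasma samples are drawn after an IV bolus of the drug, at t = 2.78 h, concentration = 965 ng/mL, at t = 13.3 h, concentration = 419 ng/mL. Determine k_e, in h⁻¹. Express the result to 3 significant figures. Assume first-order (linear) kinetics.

0.0793 h⁻¹

k = ln(C₁/C₂) / (t₂ − t₁) = ln(965/419) / (13.3 − 2.78)
  = 0.8343 / 10.52 = 0.07931 h⁻¹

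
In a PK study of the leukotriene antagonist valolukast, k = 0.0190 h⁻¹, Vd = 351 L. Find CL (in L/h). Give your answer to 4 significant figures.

6.669 L/h

CL = k × Vd = 0.0190 × 351 = 6.669 L/h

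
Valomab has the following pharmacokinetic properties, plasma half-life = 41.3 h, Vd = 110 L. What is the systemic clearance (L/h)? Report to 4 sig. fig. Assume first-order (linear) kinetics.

1.846 L/h

k = ln2 / t½ = 0.693147 / 41.3 = 0.01678 h⁻¹
CL = k × Vd = 0.01678 × 110 = 1.846 L/h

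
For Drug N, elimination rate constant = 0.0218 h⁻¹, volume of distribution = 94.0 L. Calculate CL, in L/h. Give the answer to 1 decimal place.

CL = k × Vd = 0.0218 × 94.0 = 2.049 L/h

2.0 L/h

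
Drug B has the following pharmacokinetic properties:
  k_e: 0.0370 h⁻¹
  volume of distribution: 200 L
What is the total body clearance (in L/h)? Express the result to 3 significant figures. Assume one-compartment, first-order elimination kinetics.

CL = k × Vd = 0.0370 × 200 = 7.400 L/h

7.40 L/h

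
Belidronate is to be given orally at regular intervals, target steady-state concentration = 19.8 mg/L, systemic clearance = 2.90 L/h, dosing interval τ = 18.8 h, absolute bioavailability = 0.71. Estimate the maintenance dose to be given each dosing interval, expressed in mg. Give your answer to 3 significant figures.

1520 mg

At steady state, F × (Dose/τ) = Css × CL.
Dose = Css × CL × τ / F = 19.8 × 2.900 × 18.8 / 0.71 = 1520 mg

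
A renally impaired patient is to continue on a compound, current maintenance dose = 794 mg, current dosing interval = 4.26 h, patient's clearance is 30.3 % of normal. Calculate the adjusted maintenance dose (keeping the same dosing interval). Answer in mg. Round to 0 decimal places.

To keep the same average steady-state level, dosing rate must scale with clearance.
CL ratio = 30.3 / 100 = 0.3030
New dose (same interval) = 794 × 0.3030 = 240.6 mg

241 mg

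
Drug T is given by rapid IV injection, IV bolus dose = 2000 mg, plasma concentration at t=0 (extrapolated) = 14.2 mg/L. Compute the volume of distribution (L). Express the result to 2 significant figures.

140 L

Vd = Dose / C₀ = 2000 / 14.2 = 140.8 L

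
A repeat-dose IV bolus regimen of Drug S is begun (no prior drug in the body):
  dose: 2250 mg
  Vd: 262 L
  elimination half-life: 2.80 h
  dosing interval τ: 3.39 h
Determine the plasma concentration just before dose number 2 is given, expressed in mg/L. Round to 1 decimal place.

C₀ per dose = Dose / Vd = 2250 / 262 = 8.588 mg/L
k = ln2 / t½ = 0.693147 / 2.80 = 0.2476 h⁻¹
Fraction remaining after one interval: r = e^(−kτ) = e^(−0.2476 × 3.39) = 0.4320
Before dose 2, 1 dose has been given (aged 1τ).
C_trough = C₀ × r = 8.588 × 0.4320 = 3.710 mg/L

3.7 mg/L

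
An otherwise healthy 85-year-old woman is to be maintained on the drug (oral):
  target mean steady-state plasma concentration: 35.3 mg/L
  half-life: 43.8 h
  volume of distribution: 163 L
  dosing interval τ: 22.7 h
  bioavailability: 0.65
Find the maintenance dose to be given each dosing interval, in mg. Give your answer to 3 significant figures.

3180 mg

k = ln2 / t½ = 0.693147 / 43.8 = 0.01583 h⁻¹
CL = k × Vd = 0.01583 × 163 = 2.580 L/h
At steady state, F × (Dose/τ) = Css × CL.
Dose = Css × CL × τ / F = 35.3 × 2.580 × 22.7 / 0.65 = 3181 mg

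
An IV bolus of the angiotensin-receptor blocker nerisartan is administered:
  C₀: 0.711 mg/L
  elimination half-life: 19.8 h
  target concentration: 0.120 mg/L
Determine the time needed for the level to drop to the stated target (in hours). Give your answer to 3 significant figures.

k = ln2 / t½ = 0.693147 / 19.8 = 0.03501 h⁻¹
t = ln(C₀ / C) / k = ln(0.7110 / 0.120) / 0.03501
  = ln(5.925) / 0.03501 = 1.779 / 0.03501 = 50.81 h

50.8 h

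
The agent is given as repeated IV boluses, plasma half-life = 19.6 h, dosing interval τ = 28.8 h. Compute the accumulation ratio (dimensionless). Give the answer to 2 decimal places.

1.57

k = ln2 / t½ = 0.693147 / 19.6 = 0.03536 h⁻¹
e^(−kτ) = e^(−0.03536 × 28.8) = 0.3612
Accumulation ratio R = 1 / (1 − e^(−kτ)) = 1 / (1 − 0.3612) = 1.565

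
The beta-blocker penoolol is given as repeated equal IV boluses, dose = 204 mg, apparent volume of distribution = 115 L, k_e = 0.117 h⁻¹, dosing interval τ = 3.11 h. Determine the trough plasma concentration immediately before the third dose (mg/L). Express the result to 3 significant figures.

C₀ per dose = Dose / Vd = 204 / 115 = 1.774 mg/L
Fraction remaining after one interval: r = e^(−kτ) = e^(−0.1170 × 3.11) = 0.6950
Before dose 3, 2 doses have been given (aged 1τ, 2τ).
C_trough = C₀ × (r + r²) = 1.774 × (0.6950 + 0.4830) = 2.090 mg/L

2.09 mg/L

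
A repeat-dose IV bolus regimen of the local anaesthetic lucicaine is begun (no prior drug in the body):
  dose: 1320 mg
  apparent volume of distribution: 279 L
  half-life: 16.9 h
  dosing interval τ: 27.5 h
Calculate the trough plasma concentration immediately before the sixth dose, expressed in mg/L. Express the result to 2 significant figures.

2.3 mg/L

C₀ per dose = Dose / Vd = 1320 / 279 = 4.731 mg/L
k = ln2 / t½ = 0.693147 / 16.9 = 0.04101 h⁻¹
Fraction remaining after one interval: r = e^(−kτ) = e^(−0.04101 × 27.5) = 0.3238
Before dose 6, 5 doses have been given (aged 1τ, 2τ, 3τ, 4τ, 5τ).
C_trough = C₀ × (r + r² + … + r^5) = C₀ × r(1−r^5)/(1−r)
        = 4.731 × 0.3238 × (1 − 0.003559) / (1 − 0.3238) = 2.257 mg/L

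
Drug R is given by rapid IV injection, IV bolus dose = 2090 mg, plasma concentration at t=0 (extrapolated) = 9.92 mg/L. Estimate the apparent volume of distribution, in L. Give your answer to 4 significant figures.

Vd = Dose / C₀ = 2090 / 9.92 = 210.7 L

210.7 L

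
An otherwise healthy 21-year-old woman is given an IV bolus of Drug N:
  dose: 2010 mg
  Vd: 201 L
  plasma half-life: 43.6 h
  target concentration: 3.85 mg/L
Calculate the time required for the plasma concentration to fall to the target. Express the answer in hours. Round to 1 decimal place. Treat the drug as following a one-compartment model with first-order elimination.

60.0 h

C₀ = Dose / Vd = 2010 / 201 = 10.00 mg/L
k = ln2 / t½ = 0.693147 / 43.6 = 0.01590 h⁻¹
t = ln(C₀ / C) / k = ln(10.00 / 3.85) / 0.01590
  = ln(2.597) / 0.01590 = 0.9544 / 0.01590 = 60.03 h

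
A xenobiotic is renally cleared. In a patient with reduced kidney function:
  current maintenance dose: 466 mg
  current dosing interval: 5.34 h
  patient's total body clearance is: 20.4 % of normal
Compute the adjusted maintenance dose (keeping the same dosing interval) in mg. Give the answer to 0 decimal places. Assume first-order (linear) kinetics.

95 mg

To keep the same average steady-state level, dosing rate must scale with clearance.
CL ratio = 20.4 / 100 = 0.2040
New dose (same interval) = 466 × 0.2040 = 95.06 mg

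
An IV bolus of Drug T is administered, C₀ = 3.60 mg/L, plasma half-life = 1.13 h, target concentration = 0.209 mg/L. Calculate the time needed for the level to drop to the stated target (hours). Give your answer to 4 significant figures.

4.640 h

k = ln2 / t½ = 0.693147 / 1.13 = 0.6134 h⁻¹
t = ln(C₀ / C) / k = ln(3.600 / 0.209) / 0.6134
  = ln(17.22) / 0.6134 = 2.846 / 0.6134 = 4.640 h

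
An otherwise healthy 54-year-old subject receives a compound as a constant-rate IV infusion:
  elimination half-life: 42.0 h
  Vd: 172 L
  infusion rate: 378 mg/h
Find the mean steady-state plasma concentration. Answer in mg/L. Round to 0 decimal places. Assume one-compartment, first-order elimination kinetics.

133 mg/L

k = ln2 / t½ = 0.693147 / 42.0 = 0.01650 h⁻¹
CL = k × Vd = 0.01650 × 172 = 2.838 L/h
At steady state Css = R₀ / CL = 378 / 2.838 = 133.2 mg/L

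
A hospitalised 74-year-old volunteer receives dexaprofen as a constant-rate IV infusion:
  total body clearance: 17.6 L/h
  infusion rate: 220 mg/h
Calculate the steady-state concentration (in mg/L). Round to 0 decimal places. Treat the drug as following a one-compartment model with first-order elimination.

13 mg/L

At steady state Css = R₀ / CL = 220 / 17.60 = 12.50 mg/L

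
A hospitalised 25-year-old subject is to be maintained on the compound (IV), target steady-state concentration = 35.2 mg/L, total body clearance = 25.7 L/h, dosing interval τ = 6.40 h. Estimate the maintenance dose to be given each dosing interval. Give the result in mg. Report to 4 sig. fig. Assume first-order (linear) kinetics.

5790 mg

At steady state, Dose/τ = Css × CL.
Dose = Css × CL × τ = 35.2 × 25.70 × 6.40 = 5790 mg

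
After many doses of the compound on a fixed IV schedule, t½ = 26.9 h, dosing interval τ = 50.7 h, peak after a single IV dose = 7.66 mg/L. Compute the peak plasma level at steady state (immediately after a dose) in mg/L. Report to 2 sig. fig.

k = ln2 / t½ = 0.693147 / 26.9 = 0.02577 h⁻¹
e^(−kτ) = e^(−0.02577 × 50.7) = 0.2708
Accumulation ratio R = 1 / (1 − e^(−kτ)) = 1 / (1 − 0.2708) = 1.371
Steady-state peak = C₀ × R = 7.66 × 1.371 = 10.50 mg/L

11 mg/L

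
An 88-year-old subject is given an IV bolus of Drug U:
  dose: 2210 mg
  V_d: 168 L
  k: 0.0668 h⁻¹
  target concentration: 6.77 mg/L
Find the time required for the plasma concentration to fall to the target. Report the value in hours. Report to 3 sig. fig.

9.94 h

C₀ = Dose / Vd = 2210 / 168 = 13.15 mg/L
t = ln(C₀ / C) / k = ln(13.15 / 6.77) / 0.06680
  = ln(1.942) / 0.06680 = 0.6637 / 0.06680 = 9.936 h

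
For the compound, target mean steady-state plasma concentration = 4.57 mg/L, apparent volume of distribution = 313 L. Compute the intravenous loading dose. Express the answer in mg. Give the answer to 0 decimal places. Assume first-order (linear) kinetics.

LD = Css × Vd = 4.57 × 313 = 1430 mg

1430 mg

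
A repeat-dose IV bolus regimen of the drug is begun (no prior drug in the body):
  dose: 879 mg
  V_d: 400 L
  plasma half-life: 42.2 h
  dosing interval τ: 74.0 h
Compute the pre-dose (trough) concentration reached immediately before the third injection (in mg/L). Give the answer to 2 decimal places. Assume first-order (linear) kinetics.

0.84 mg/L

C₀ per dose = Dose / Vd = 879 / 400 = 2.198 mg/L
k = ln2 / t½ = 0.693147 / 42.2 = 0.01643 h⁻¹
Fraction remaining after one interval: r = e^(−kτ) = e^(−0.01643 × 74.0) = 0.2965
Before dose 3, 2 doses have been given (aged 1τ, 2τ).
C_trough = C₀ × (r + r²) = 2.198 × (0.2965 + 0.08791) = 0.8449 mg/L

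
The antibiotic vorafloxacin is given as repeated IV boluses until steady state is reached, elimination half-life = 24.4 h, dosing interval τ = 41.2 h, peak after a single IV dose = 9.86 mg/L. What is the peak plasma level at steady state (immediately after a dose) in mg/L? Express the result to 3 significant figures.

14.3 mg/L

k = ln2 / t½ = 0.693147 / 24.4 = 0.02841 h⁻¹
e^(−kτ) = e^(−0.02841 × 41.2) = 0.3102
Accumulation ratio R = 1 / (1 − e^(−kτ)) = 1 / (1 − 0.3102) = 1.450
Steady-state peak = C₀ × R = 9.86 × 1.450 = 14.30 mg/L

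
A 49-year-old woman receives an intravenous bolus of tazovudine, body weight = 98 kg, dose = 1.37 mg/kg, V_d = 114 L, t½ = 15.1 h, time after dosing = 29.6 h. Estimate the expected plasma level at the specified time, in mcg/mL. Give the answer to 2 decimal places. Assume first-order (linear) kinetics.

Total dose = 1.37 × 98 = 134.3 mg
C₀ = Dose / Vd = 134.3 / 114 = 1.178 mg/L
k = ln2 / t½ = 0.693147 / 15.1 = 0.04590 h⁻¹
C = C₀ · e^(−k·t) = 1.178 × e^(−0.04590 × 29.6)
  = 1.178 × 0.2570 = 0.3027 mg/L
(0.3027 mg/L = 0.3027 mcg/mL)

0.30 mcg/mL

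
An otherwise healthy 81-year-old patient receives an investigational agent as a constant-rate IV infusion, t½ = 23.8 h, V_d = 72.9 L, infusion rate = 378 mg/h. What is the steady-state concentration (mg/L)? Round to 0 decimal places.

178 mg/L

k = ln2 / t½ = 0.693147 / 23.8 = 0.02912 h⁻¹
CL = k × Vd = 0.02912 × 72.9 = 2.123 L/h
At steady state Css = R₀ / CL = 378 / 2.123 = 178.0 mg/L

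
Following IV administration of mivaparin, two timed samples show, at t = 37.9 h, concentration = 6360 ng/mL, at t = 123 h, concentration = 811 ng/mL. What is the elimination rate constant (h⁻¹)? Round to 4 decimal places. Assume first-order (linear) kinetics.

0.0242 h⁻¹

k = ln(C₁/C₂) / (t₂ − t₁) = ln(6360/811) / (123 − 37.9)
  = 2.060 / 85.10 = 0.02421 h⁻¹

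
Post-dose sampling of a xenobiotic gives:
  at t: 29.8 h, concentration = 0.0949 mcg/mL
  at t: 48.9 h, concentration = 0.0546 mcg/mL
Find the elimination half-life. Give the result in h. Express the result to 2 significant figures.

24 h

k = ln(C₁/C₂) / (t₂ − t₁) = ln(0.0949/0.0546) / (48.9 − 29.8)
  = 0.5528 / 19.10 = 0.02894 h⁻¹
t½ = ln2 / k = 0.693147 / 0.02894 = 23.95 h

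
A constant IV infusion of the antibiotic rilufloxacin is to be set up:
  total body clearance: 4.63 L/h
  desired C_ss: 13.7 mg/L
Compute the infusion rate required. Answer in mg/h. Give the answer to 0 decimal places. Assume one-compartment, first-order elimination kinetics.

63 mg/h

At steady state, infusion rate R₀ = Css × CL = 13.7 × 4.630 = 63.43 mg/h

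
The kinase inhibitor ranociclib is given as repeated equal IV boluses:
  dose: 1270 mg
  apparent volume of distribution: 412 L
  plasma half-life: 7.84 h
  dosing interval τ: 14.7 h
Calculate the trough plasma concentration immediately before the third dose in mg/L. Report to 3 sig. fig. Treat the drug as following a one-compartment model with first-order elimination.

1.07 mg/L

C₀ per dose = Dose / Vd = 1270 / 412 = 3.083 mg/L
k = ln2 / t½ = 0.693147 / 7.84 = 0.08841 h⁻¹
Fraction remaining after one interval: r = e^(−kτ) = e^(−0.08841 × 14.7) = 0.2726
Before dose 3, 2 doses have been given (aged 1τ, 2τ).
C_trough = C₀ × (r + r²) = 3.083 × (0.2726 + 0.07431) = 1.070 mg/L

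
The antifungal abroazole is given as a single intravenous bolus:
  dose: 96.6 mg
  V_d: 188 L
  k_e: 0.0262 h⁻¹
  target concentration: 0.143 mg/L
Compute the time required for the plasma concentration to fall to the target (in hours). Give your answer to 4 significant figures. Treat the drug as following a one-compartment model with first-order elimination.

48.82 h

C₀ = Dose / Vd = 96.60 / 188 = 0.5138 mg/L
t = ln(C₀ / C) / k = ln(0.5138 / 0.143) / 0.02620
  = ln(3.593) / 0.02620 = 1.279 / 0.02620 = 48.82 h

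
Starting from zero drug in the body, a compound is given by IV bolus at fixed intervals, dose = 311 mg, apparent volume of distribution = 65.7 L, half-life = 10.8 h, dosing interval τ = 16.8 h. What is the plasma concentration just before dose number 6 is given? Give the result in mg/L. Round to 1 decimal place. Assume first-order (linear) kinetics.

C₀ per dose = Dose / Vd = 311 / 65.7 = 4.734 mg/L
k = ln2 / t½ = 0.693147 / 10.8 = 0.06418 h⁻¹
Fraction remaining after one interval: r = e^(−kτ) = e^(−0.06418 × 16.8) = 0.3402
Before dose 6, 5 doses have been given (aged 1τ, 2τ, 3τ, 4τ, 5τ).
C_trough = C₀ × (r + r² + … + r^5) = C₀ × r(1−r^5)/(1−r)
        = 4.734 × 0.3402 × (1 − 0.004557) / (1 − 0.3402) = 2.430 mg/L

2.4 mg/L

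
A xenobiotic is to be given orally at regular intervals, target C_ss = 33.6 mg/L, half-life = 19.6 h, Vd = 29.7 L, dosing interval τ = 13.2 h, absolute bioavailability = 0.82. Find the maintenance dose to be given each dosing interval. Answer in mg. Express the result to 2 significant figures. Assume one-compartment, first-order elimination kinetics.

570 mg

k = ln2 / t½ = 0.693147 / 19.6 = 0.03536 h⁻¹
CL = k × Vd = 0.03536 × 29.7 = 1.050 L/h
At steady state, F × (Dose/τ) = Css × CL.
Dose = Css × CL × τ / F = 33.6 × 1.050 × 13.2 / 0.82 = 567.9 mg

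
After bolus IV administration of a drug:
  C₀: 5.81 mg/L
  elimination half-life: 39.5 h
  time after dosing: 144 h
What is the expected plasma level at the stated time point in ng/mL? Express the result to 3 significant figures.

464 ng/mL

k = ln2 / t½ = 0.693147 / 39.5 = 0.01755 h⁻¹
C = C₀ · e^(−k·t) = 5.810 × e^(−0.01755 × 144)
  = 5.810 × 0.07988 = 0.4641 mg/L
Convert: 0.4641 mg/L × 1000 = 464.1 ng/mL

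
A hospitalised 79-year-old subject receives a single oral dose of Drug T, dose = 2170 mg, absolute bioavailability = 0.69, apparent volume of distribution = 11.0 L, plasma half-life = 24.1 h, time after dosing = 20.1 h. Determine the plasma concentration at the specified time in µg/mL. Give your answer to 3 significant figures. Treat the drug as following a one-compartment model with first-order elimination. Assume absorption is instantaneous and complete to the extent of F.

76.4 µg/mL

Amount reaching circulation = F × Dose = 0.69 × 2170 = 1497 mg
C₀ = F·Dose / Vd = 1497 / 11.0 = 136.1 mg/L
k = ln2 / t½ = 0.693147 / 24.1 = 0.02876 h⁻¹
C = C₀ · e^(−k·t) = 136.1 × e^(−0.02876 × 20.1)
  = 136.1 × 0.5610 = 76.35 mg/L
(76.35 mg/L = 76.35 µg/mL)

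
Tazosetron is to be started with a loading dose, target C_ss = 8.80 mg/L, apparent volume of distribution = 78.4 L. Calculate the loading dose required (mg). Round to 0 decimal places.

LD = Css × Vd = 8.80 × 78.4 = 689.9 mg

690 mg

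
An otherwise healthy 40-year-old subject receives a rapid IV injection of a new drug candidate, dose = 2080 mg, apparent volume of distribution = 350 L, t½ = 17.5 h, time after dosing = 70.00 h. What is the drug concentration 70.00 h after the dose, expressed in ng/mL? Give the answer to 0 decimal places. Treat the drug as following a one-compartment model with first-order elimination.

C₀ = Dose / Vd = 2080 / 350 = 5.943 mg/L
k = ln2 / t½ = 0.693147 / 17.5 = 0.03961 h⁻¹
t / t½ = 70.00 / 17.5 = 4 half-lives
C = C₀ × (1/2)^4 = 5.943 × 0.06250 = 0.3714 mg/L
Convert: 0.3714 mg/L × 1000 = 371.4 ng/mL

371 ng/mL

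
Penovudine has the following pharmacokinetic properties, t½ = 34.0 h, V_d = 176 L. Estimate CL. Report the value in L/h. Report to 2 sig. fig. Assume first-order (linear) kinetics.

3.6 L/h

k = ln2 / t½ = 0.693147 / 34.0 = 0.02039 h⁻¹
CL = k × Vd = 0.02039 × 176 = 3.589 L/h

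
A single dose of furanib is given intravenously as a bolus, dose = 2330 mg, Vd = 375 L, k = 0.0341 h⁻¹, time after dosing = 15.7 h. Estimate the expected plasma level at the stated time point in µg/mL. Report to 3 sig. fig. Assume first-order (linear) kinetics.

3.64 µg/mL

C₀ = Dose / Vd = 2330 / 375 = 6.213 mg/L
C = C₀ · e^(−k·t) = 6.213 × e^(−0.03410 × 15.7)
  = 6.213 × 0.5855 = 3.638 mg/L
(3.638 mg/L = 3.638 µg/mL)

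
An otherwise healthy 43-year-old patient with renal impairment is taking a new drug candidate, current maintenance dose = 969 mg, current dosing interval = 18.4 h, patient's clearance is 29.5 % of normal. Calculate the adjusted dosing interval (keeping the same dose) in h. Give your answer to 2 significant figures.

To keep the same average steady-state level, dosing rate must scale with clearance.
CL ratio = 29.5 / 100 = 0.2950
New interval (same dose) = 18.4 / 0.2950 = 62.37 h

62 h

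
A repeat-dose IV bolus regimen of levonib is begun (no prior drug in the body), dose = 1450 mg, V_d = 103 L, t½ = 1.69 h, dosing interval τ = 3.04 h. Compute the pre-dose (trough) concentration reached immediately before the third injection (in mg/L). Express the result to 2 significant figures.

C₀ per dose = Dose / Vd = 1450 / 103 = 14.08 mg/L
k = ln2 / t½ = 0.693147 / 1.69 = 0.4101 h⁻¹
Fraction remaining after one interval: r = e^(−kτ) = e^(−0.4101 × 3.04) = 0.2875
Before dose 3, 2 doses have been given (aged 1τ, 2τ).
C_trough = C₀ × (r + r²) = 14.08 × (0.2875 + 0.08266) = 5.212 mg/L

5.2 mg/L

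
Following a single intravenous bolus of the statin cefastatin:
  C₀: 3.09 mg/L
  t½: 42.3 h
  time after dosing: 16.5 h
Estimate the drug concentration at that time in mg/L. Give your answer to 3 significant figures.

k = ln2 / t½ = 0.693147 / 42.3 = 0.01639 h⁻¹
C = C₀ · e^(−k·t) = 3.090 × e^(−0.01639 × 16.5)
  = 3.090 × 0.7630 = 2.358 mg/L

2.36 mg/L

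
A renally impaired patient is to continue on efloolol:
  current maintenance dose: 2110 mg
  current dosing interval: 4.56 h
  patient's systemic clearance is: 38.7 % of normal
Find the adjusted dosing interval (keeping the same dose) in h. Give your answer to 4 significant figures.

To keep the same average steady-state level, dosing rate must scale with clearance.
CL ratio = 38.7 / 100 = 0.3870
New interval (same dose) = 4.56 / 0.3870 = 11.78 h

11.78 h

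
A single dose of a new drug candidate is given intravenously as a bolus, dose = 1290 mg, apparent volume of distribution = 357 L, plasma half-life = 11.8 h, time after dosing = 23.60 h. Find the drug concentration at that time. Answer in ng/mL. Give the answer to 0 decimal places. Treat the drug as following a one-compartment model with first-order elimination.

C₀ = Dose / Vd = 1290 / 357 = 3.613 mg/L
k = ln2 / t½ = 0.693147 / 11.8 = 0.05874 h⁻¹
t / t½ = 23.60 / 11.8 = 2 half-lives
C = C₀ × (1/2)^2 = 3.613 × 0.2500 = 0.9033 mg/L
Convert: 0.9033 mg/L × 1000 = 903.3 ng/mL

903 ng/mL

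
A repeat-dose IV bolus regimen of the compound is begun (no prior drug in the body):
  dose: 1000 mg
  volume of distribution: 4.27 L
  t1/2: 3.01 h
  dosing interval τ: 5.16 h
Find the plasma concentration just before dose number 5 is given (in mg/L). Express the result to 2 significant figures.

C₀ per dose = Dose / Vd = 1000 / 4.27 = 234.2 mg/L
k = ln2 / t½ = 0.693147 / 3.01 = 0.2303 h⁻¹
Fraction remaining after one interval: r = e^(−kτ) = e^(−0.2303 × 5.16) = 0.3047
Before dose 5, 4 doses have been given (aged 1τ, 2τ, 3τ, 4τ).
C_trough = C₀ × (r + r² + … + r^4) = C₀ × r(1−r^4)/(1−r)
        = 234.2 × 0.3047 × (1 − 0.008620) / (1 − 0.3047) = 101.7 mg/L

100 mg/L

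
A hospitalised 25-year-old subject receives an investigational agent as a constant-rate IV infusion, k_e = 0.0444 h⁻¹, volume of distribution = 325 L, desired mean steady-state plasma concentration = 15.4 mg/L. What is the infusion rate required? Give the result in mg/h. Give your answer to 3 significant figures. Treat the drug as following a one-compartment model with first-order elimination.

222 mg/h

CL = k × Vd = 0.04440 × 325 = 14.43 L/h
At steady state, infusion rate R₀ = Css × CL = 15.4 × 14.43 = 222.2 mg/h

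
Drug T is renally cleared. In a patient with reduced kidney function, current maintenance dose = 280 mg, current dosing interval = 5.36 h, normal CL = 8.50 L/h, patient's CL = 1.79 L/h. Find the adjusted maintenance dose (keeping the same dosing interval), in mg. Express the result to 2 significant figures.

To keep the same average steady-state level, dosing rate must scale with clearance.
CL ratio = 1.79 / 8.50 = 0.2106
New dose (same interval) = 280 × 0.2106 = 58.97 mg

59 mg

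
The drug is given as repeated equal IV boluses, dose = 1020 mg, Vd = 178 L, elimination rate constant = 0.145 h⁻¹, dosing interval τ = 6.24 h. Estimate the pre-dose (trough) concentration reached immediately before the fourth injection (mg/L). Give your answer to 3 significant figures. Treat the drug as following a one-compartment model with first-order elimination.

3.64 mg/L

C₀ per dose = Dose / Vd = 1020 / 178 = 5.730 mg/L
Fraction remaining after one interval: r = e^(−kτ) = e^(−0.1450 × 6.24) = 0.4046
Before dose 4, 3 doses have been given (aged 1τ, 2τ, 3τ).
C_trough = C₀ × (r + r² + … + r^3) = C₀ × r(1−r^3)/(1−r)
        = 5.730 × 0.4046 × (1 − 0.06623) / (1 − 0.4046) = 3.636 mg/L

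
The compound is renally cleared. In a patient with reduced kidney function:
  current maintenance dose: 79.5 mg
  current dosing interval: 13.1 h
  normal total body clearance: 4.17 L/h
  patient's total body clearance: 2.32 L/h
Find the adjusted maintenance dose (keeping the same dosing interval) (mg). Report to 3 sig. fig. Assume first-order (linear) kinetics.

To keep the same average steady-state level, dosing rate must scale with clearance.
CL ratio = 2.32 / 4.17 = 0.5564
New dose (same interval) = 79.5 × 0.5564 = 44.23 mg

44.2 mg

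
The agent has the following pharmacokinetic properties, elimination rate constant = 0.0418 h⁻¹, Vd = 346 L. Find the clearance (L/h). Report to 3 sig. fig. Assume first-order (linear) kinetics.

14.5 L/h

CL = k × Vd = 0.0418 × 346 = 14.46 L/h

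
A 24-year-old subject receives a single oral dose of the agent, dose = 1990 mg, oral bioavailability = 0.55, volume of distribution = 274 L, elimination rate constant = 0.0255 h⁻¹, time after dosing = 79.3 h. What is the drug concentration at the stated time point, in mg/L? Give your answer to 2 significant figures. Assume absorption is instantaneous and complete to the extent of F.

Amount reaching circulation = F × Dose = 0.55 × 1990 = 1095 mg
C₀ = F·Dose / Vd = 1095 / 274 = 3.996 mg/L
C = C₀ · e^(−k·t) = 3.996 × e^(−0.02550 × 79.3)
  = 3.996 × 0.1324 = 0.5291 mg/L

0.53 mg/L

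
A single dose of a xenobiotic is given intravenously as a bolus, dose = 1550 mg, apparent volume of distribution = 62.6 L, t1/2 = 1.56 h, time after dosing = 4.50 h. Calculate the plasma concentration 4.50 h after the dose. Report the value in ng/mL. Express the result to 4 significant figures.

C₀ = Dose / Vd = 1550 / 62.6 = 24.76 mg/L
k = ln2 / t½ = 0.693147 / 1.56 = 0.4443 h⁻¹
C = C₀ · e^(−k·t) = 24.76 × e^(−0.4443 × 4.50)
  = 24.76 × 0.1354 = 3.353 mg/L
Convert: 3.353 mg/L × 1000 = 3353 ng/mL

3353 ng/mL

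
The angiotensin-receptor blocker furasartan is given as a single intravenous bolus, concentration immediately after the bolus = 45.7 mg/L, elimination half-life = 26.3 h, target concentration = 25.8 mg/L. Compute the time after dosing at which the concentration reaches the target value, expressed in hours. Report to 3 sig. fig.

k = ln2 / t½ = 0.693147 / 26.3 = 0.02636 h⁻¹
t = ln(C₀ / C) / k = ln(45.70 / 25.8) / 0.02636
  = ln(1.771) / 0.02636 = 0.5715 / 0.02636 = 21.68 h

21.7 h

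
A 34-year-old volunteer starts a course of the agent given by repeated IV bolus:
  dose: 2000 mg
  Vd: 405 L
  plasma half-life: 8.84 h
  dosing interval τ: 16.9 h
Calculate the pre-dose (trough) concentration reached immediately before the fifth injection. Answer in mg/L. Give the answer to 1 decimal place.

C₀ per dose = Dose / Vd = 2000 / 405 = 4.938 mg/L
k = ln2 / t½ = 0.693147 / 8.84 = 0.07841 h⁻¹
Fraction remaining after one interval: r = e^(−kτ) = e^(−0.07841 × 16.9) = 0.2658
Before dose 5, 4 doses have been given (aged 1τ, 2τ, 3τ, 4τ).
C_trough = C₀ × (r + r² + … + r^4) = C₀ × r(1−r^4)/(1−r)
        = 4.938 × 0.2658 × (1 − 0.004991) / (1 − 0.2658) = 1.779 mg/L

1.8 mg/L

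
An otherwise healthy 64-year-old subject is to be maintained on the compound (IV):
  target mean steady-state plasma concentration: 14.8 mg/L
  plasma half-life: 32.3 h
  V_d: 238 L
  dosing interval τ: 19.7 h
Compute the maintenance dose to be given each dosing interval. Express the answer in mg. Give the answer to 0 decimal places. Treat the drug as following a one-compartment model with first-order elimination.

1489 mg

k = ln2 / t½ = 0.693147 / 32.3 = 0.02146 h⁻¹
CL = k × Vd = 0.02146 × 238 = 5.107 L/h
At steady state, Dose/τ = Css × CL.
Dose = Css × CL × τ = 14.8 × 5.107 × 19.7 = 1489 mg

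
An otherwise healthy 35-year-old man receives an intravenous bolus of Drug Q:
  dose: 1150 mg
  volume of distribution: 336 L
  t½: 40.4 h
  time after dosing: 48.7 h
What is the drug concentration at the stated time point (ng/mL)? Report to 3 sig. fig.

1480 ng/mL

C₀ = Dose / Vd = 1150 / 336 = 3.423 mg/L
k = ln2 / t½ = 0.693147 / 40.4 = 0.01716 h⁻¹
C = C₀ · e^(−k·t) = 3.423 × e^(−0.01716 × 48.7)
  = 3.423 × 0.4336 = 1.484 mg/L
Convert: 1.484 mg/L × 1000 = 1484 ng/mL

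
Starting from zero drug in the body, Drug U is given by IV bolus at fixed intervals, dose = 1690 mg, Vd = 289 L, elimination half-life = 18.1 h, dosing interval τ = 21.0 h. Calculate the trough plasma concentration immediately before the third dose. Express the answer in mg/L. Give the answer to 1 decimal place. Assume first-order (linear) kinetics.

C₀ per dose = Dose / Vd = 1690 / 289 = 5.848 mg/L
k = ln2 / t½ = 0.693147 / 18.1 = 0.03830 h⁻¹
Fraction remaining after one interval: r = e^(−kτ) = e^(−0.03830 × 21.0) = 0.4474
Before dose 3, 2 doses have been given (aged 1τ, 2τ).
C_trough = C₀ × (r + r²) = 5.848 × (0.4474 + 0.2002) = 3.787 mg/L

3.8 mg/L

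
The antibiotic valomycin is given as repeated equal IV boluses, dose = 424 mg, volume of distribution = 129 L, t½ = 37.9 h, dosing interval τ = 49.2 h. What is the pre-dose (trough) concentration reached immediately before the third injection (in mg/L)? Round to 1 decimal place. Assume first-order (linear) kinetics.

C₀ per dose = Dose / Vd = 424 / 129 = 3.287 mg/L
k = ln2 / t½ = 0.693147 / 37.9 = 0.01829 h⁻¹
Fraction remaining after one interval: r = e^(−kτ) = e^(−0.01829 × 49.2) = 0.4066
Before dose 3, 2 doses have been given (aged 1τ, 2τ).
C_trough = C₀ × (r + r²) = 3.287 × (0.4066 + 0.1653) = 1.880 mg/L

1.9 mg/L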